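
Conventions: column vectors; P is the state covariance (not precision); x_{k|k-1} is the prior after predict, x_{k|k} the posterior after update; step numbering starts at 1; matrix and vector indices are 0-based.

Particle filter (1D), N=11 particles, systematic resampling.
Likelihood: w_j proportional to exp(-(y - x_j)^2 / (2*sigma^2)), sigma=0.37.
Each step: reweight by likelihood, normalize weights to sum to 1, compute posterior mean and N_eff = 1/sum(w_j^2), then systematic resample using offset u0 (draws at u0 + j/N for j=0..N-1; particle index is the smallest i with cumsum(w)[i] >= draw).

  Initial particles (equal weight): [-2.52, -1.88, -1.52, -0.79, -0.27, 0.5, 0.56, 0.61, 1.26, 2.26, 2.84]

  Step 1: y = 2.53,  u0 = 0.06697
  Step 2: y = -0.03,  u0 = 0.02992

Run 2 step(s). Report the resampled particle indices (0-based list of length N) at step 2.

step 1: w=[0.0000, 0.0000, 0.0000, 0.0000, 0.0000, 0.0000, 0.0000, 0.0000, 0.0019, 0.5202, 0.4779]  mean=2.5353  Neff=2.0039  idx=[9, 9, 9, 9, 9, 9, 10, 10, 10, 10, 10]
step 2: w=[0.1667, 0.1667, 0.1667, 0.1667, 0.1667, 0.1667, 0.0000, 0.0000, 0.0000, 0.0000, 0.0000]  mean=2.2600  Neff=6.0002  idx=[0, 0, 1, 1, 2, 2, 3, 3, 4, 5, 5]

resampled_idx = [0, 0, 1, 1, 2, 2, 3, 3, 4, 5, 5]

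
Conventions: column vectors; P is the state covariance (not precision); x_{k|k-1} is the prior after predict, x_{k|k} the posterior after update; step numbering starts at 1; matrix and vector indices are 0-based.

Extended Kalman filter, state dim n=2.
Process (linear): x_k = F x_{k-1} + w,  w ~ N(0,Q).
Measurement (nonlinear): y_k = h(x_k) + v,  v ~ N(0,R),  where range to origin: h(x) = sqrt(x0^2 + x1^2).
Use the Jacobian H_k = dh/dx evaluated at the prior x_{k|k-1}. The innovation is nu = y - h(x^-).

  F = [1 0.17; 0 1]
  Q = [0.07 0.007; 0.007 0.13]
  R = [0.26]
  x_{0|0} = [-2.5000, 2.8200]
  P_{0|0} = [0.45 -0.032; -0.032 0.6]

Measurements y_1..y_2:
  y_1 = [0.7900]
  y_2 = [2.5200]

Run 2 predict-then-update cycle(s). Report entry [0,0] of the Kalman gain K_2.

K[0,0] = -0.4149

step 1: x^-=[-2.0206, 2.8200]  P^-=[0.5265 0.0770; 0.0770 0.7300]  H_jac=[-0.5824 0.8129]  S=[0.8480]  K=[-0.2878; 0.6468]  nu=[-2.6792]  x^+=[-1.2496, 1.0870]  P^+=[0.4562 0.2349; 0.2349 0.3752]
step 2: x^-=[-1.0648, 1.0870]  P^-=[0.6169 0.3056; 0.3056 0.5052]  H_jac=[-0.6998 0.7144]  S=[0.5143]  K=[-0.4149; 0.2858]  nu=[0.9984]  x^+=[-1.4790, 1.3723]  P^+=[0.5284 0.3666; 0.3666 0.4632]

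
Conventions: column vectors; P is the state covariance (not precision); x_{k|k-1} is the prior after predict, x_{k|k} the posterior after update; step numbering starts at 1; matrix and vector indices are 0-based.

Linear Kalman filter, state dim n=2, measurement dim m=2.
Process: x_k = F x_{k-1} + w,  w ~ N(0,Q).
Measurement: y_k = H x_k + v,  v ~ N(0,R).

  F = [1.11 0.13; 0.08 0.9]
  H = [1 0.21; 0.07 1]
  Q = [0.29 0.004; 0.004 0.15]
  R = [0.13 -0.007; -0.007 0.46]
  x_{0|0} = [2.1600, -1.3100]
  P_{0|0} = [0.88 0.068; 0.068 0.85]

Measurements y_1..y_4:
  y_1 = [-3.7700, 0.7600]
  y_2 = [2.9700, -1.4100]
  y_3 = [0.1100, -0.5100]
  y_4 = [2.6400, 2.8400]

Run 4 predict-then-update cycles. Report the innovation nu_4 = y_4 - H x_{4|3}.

innov = [2.1761, 3.2315]

step 1: x^-=[2.2273, -1.0062]  P^-=[1.4082 0.2502; 0.2502 0.8539]  S=[1.6810 0.5248; 0.5248 1.3559]  K=[0.8971 -0.0900; 0.0624 0.6186]  nu=[-5.7860, 1.6103]  x^+=[-3.1082, -0.3713]  P^+=[0.1292 -0.0567; -0.0567 0.2881]
step 2: x^-=[-3.4983, -0.5828]  P^-=[0.4376 -0.0081; -0.0081 0.3760]  S=[0.5808 0.0944; 0.0944 0.8370]  K=[0.7601 -0.0588; 0.0501 0.4429]  nu=[6.5907, -0.5823]  x^+=[1.5455, -0.5108]  P^+=[0.1076 -0.0399; -0.0399 0.2062]
step 3: x^-=[1.6492, -0.3360]  P^-=[0.4145 -0.0026; -0.0026 0.3119]  S=[0.5572 0.0849; 0.0849 0.7736]  K=[0.7503 -0.0482; 0.0524 0.3972]  nu=[-1.4686, -0.2894]  x^+=[0.5612, -0.5280]  P^+=[0.1052 -0.0348; -0.0348 0.1848]
step 4: x^-=[0.5543, -0.4303]  P^-=[0.4127 -0.0001; -0.0001 0.2954]  S=[0.5556 0.0838; 0.0838 0.7574]  K=[0.7494 -0.0449; 0.0535 0.3841]  nu=[2.1761, 3.2315]  x^+=[2.0399, 0.9271]  P^+=[0.1047 -0.0332; -0.0332 0.1786]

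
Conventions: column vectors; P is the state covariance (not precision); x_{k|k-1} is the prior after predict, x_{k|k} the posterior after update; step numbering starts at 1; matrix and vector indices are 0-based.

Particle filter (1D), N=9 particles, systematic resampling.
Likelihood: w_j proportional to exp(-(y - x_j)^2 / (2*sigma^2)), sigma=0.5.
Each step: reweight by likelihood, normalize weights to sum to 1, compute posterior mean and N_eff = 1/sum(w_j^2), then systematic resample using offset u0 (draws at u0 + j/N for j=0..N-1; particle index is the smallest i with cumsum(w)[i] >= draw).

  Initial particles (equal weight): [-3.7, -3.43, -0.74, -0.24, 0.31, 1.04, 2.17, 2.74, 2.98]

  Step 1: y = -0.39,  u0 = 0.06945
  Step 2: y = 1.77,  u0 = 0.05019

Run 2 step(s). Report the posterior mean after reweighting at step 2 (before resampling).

post_mean = 0.2865

step 1: w=[0.0000, 0.0000, 0.3673, 0.4487, 0.1761, 0.0079, 0.0000, 0.0000, 0.0000]  mean=-0.3167  Neff=2.7224  idx=[2, 2, 2, 3, 3, 3, 3, 4, 4]
step 2: w=[0.0001, 0.0001, 0.0001, 0.0105, 0.0105, 0.0105, 0.0105, 0.4788, 0.4788]  mean=0.2865  Neff=2.1792  idx=[7, 7, 7, 7, 7, 8, 8, 8, 8]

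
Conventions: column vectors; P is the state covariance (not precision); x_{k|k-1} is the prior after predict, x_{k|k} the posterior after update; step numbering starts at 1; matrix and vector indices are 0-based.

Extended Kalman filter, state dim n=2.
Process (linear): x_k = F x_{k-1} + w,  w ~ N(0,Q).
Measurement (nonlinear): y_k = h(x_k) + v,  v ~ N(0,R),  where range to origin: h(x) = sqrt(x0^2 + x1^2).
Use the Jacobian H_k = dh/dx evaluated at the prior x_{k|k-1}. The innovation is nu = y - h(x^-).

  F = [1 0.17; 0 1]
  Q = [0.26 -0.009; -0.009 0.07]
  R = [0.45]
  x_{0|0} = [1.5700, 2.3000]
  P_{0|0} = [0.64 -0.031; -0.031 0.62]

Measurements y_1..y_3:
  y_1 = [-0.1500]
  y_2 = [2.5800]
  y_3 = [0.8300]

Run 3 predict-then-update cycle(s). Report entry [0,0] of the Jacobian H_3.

step 1: x^-=[1.9610, 2.3000]  P^-=[0.9074 0.0654; 0.0654 0.6900]  H_jac=[0.6488 0.7610]  S=[1.2961]  K=[0.4926; 0.4379]  nu=[-3.1725]  x^+=[0.3982, 0.9109]  P^+=[0.5929 -0.2142; -0.2142 0.4415]
step 2: x^-=[0.5530, 0.9109]  P^-=[0.7928 -0.1481; -0.1481 0.5115]  H_jac=[0.5190 0.8548]  S=[0.9059]  K=[0.3144; 0.3978]  nu=[1.5144]  x^+=[1.0292, 1.5134]  P^+=[0.7032 -0.2614; -0.2614 0.3681]
step 3: x^-=[1.2865, 1.5134]  P^-=[0.8850 -0.2078; -0.2078 0.4381]  H_jac=[0.6477 0.7619]  S=[0.8705]  K=[0.4766; 0.2289]  nu=[-1.1563]  x^+=[0.7354, 1.2487]  P^+=[0.6873 -0.3028; -0.3028 0.3925]

H_jac[0,0] = 0.6477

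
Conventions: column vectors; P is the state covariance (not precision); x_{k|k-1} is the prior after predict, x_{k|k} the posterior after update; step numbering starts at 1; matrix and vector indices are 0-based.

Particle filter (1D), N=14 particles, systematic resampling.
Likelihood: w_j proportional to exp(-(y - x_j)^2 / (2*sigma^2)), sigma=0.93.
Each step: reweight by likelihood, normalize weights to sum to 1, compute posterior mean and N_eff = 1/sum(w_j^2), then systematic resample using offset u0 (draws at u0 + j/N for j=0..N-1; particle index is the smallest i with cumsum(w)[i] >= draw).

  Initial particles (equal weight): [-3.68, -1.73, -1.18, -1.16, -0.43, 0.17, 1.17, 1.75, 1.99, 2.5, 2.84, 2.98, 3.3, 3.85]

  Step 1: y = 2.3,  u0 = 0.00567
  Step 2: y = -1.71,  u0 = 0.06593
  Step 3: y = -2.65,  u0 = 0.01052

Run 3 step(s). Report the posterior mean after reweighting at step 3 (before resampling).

post_mean = 0.1718

step 1: w=[0.0000, 0.0000, 0.0002, 0.0002, 0.0023, 0.0126, 0.0831, 0.1460, 0.1645, 0.1700, 0.1470, 0.1331, 0.0976, 0.0434]  mean=2.4089  Neff=7.4030  idx=[5, 6, 7, 7, 8, 8, 9, 9, 9, 10, 10, 11, 12, 12]
step 2: w=[0.9211, 0.0588, 0.0070, 0.0070, 0.0026, 0.0026, 0.0003, 0.0003, 0.0003, 0.0000, 0.0000, 0.0000, 0.0000, 0.0000]  mean=0.2625  Neff=1.1737  idx=[0, 0, 0, 0, 0, 0, 0, 0, 0, 0, 0, 0, 1, 4]
step 3: w=[0.0832, 0.0832, 0.0832, 0.0832, 0.0832, 0.0832, 0.0832, 0.0832, 0.0832, 0.0832, 0.0832, 0.0832, 0.0018, 0.0000]  mean=0.1718  Neff=12.0434  idx=[0, 0, 1, 2, 3, 4, 5, 6, 6, 7, 8, 9, 10, 11]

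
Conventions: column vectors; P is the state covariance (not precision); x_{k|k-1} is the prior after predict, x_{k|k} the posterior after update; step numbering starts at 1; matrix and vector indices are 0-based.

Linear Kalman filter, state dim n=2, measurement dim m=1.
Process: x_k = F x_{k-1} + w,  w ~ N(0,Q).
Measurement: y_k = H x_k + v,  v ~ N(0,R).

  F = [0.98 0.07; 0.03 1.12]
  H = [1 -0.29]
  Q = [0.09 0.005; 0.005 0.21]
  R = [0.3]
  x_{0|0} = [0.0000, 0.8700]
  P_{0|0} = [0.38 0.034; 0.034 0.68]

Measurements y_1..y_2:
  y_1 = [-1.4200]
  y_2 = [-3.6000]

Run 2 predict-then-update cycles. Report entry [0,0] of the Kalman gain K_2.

step 1: x^-=[0.0609, 0.9744]  P^-=[0.4629 0.1069; 0.1069 1.0656]  S=[0.7906]  K=[0.5464; -0.2557]  nu=[-1.1983]  x^+=[-0.5938, 1.2808]  P^+=[0.2269 0.2173; 0.2173 1.0139]
step 2: x^-=[-0.4923, 1.4167]  P^-=[0.3427 0.3302; 0.3302 1.4967]  S=[0.5771]  K=[0.4280; -0.1800]  nu=[-2.6969]  x^+=[-1.6465, 1.9021]  P^+=[0.2370 0.3746; 0.3746 1.4780]

K[0,0] = 0.4280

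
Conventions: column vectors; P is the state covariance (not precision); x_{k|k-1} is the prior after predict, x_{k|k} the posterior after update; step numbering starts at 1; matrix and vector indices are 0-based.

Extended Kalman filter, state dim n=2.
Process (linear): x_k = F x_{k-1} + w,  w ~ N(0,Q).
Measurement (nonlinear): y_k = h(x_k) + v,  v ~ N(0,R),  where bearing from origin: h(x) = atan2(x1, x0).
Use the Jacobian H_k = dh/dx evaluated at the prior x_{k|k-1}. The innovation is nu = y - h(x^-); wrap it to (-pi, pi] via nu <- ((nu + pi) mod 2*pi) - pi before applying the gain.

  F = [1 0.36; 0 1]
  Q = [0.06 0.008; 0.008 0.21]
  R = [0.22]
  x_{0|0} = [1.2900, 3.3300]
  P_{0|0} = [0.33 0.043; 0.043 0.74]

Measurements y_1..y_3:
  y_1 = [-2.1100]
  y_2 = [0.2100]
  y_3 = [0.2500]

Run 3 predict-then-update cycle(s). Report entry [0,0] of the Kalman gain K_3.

K[0,0] = 0.2301

step 1: x^-=[2.4888, 3.3300]  P^-=[0.5169 0.3174; 0.3174 0.9500]  H_jac=[-0.1927 0.1440]  S=[0.2413]  K=[-0.2233; 0.3135]  nu=[-3.0390]  x^+=[3.1674, 2.3772]  P^+=[0.5048 0.3343; 0.3343 0.9263]
step 2: x^-=[4.0232, 2.3772]  P^-=[0.9256 0.6758; 0.6758 1.1363]  H_jac=[-0.1089 0.1842]  S=[0.2424]  K=[0.0979; 0.5601]  nu=[-0.3237]  x^+=[3.9915, 2.1959]  P^+=[0.9232 0.6625; 0.6625 1.0602]
step 3: x^-=[4.7821, 2.1959]  P^-=[1.5976 1.0521; 1.0521 1.2702]  H_jac=[-0.0793 0.1727]  S=[0.2391]  K=[0.2301; 0.5685]  nu=[-0.1805]  x^+=[4.7405, 2.0933]  P^+=[1.5850 1.0209; 1.0209 1.1930]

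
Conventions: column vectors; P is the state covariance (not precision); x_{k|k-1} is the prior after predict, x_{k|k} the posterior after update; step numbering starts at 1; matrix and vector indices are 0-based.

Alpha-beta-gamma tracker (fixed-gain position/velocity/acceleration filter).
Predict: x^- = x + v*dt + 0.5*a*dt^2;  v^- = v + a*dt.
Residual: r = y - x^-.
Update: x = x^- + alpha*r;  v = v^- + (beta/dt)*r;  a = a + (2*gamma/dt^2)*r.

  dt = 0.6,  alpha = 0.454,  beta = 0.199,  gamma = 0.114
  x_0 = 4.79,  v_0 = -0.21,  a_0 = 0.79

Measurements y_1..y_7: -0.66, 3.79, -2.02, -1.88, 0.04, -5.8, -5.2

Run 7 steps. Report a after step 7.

step 1: x_pred=4.8062  r=-5.4662  x^+=2.3245  v^+=-1.5490  a^+=-2.6719
step 2: x_pred=0.9142  r=2.8758  x^+=2.2198  v^+=-2.1983  a^+=-0.8506
step 3: x_pred=0.7477  r=-2.7677  x^+=-0.5088  v^+=-3.6266  a^+=-2.6035
step 4: x_pred=-3.1534  r=1.2734  x^+=-2.5753  v^+=-4.7664  a^+=-1.7970
step 5: x_pred=-5.7586  r=5.7986  x^+=-3.1260  v^+=-3.9214  a^+=1.8754
step 6: x_pred=-5.1413  r=-0.6587  x^+=-5.4403  v^+=-3.0146  a^+=1.4583
step 7: x_pred=-6.9866  r=1.7866  x^+=-6.1755  v^+=-1.5471  a^+=2.5898

a_post = 2.5898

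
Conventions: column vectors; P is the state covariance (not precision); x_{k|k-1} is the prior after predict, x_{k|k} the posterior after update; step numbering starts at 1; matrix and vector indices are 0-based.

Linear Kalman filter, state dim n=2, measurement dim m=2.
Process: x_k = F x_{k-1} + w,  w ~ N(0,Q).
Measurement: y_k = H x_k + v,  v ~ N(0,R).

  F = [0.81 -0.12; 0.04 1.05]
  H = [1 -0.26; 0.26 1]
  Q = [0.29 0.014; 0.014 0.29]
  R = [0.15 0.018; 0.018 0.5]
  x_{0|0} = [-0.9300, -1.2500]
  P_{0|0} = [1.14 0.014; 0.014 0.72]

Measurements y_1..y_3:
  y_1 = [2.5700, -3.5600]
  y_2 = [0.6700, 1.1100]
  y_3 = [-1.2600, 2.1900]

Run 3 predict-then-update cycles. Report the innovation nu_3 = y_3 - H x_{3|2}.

step 1: x^-=[-0.6033, -1.3497]  P^-=[1.0456 -0.0279; -0.0279 1.0868]  S=[1.2836 -0.0188; -0.0188 1.6430]  K=[0.8226 0.1579; -0.2323 0.6544]  nu=[2.8224, -2.0534]  x^+=[1.3941, -3.3493]  P^+=[0.1411 0.0571; 0.0571 0.3082]
step 2: x^-=[1.5311, -3.4610]  P^-=[0.3759 0.0280; 0.0280 0.6348]  S=[0.5543 -0.0232; -0.0232 1.1748]  K=[0.6701 0.1203; -0.2246 0.5421]  nu=[-1.7610, 4.1729]  x^+=[0.8529, -0.8033]  P^+=[0.1138 0.0426; 0.0426 0.2559]
step 3: x^-=[0.7873, -0.8093]  P^-=[0.3600 0.0215; 0.0215 0.5759]  S=[0.5378 -0.0181; -0.0181 1.1114]  K=[0.6629 0.1143; -0.2210 0.5196]  nu=[-2.2577, 2.7947]  x^+=[-0.3899, 1.1417]  P^+=[0.1119 0.0400; 0.0400 0.2454]

innov = [-2.2577, 2.7947]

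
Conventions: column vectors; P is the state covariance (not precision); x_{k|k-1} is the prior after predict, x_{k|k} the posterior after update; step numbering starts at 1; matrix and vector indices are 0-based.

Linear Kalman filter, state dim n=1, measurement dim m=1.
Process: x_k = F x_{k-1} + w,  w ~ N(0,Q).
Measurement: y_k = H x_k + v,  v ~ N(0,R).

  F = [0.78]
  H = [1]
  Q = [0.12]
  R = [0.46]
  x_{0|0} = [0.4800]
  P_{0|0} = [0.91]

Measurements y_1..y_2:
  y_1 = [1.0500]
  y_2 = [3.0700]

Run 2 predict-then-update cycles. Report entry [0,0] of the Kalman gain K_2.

K[0,0] = 0.3836

step 1: x^-=[0.3744]  P^-=[0.6736]  S=[1.1336]  K=[0.5942]  nu=[0.6756]  x^+=[0.7759]  P^+=[0.2733]
step 2: x^-=[0.6052]  P^-=[0.2863]  S=[0.7463]  K=[0.3836]  nu=[2.4648]  x^+=[1.5508]  P^+=[0.1765]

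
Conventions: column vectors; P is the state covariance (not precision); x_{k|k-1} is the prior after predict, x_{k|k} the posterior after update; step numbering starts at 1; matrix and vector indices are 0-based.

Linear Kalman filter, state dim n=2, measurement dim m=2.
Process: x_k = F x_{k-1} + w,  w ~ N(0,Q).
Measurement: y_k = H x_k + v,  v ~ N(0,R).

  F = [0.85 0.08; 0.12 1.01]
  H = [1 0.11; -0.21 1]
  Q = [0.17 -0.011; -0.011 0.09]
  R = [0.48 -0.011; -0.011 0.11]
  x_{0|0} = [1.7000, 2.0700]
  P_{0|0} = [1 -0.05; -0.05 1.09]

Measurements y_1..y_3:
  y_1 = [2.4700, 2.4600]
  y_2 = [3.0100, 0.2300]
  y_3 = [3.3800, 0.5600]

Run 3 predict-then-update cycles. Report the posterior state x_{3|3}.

x_post = [2.5940, 1.4559]

step 1: x^-=[1.6106, 2.2947]  P^-=[0.8927 0.1357; 0.1357 1.2042]  S=[1.4171 0.0665; 0.0665 1.2966]  K=[0.6439 -0.0730; 0.1470 0.8992]  nu=[0.6070, 0.5035]  x^+=[1.9647, 2.8367]  P^+=[0.3045 0.0488; 0.0488 0.1076]
step 2: x^-=[1.8969, 3.1008]  P^-=[0.3973 0.0711; 0.0711 0.2159]  S=[0.8956 -0.0012; -0.0012 0.3136]  K=[0.4523 -0.0375; 0.1068 0.6414]  nu=[0.7720, -2.4725]  x^+=[2.3388, 1.5975]  P^+=[0.2136 0.0358; 0.0358 0.0769]
step 3: x^-=[2.1158, 1.8941]  P^-=[0.3297 0.0480; 0.0480 0.1802]  S=[0.8224 -0.0135; -0.0135 0.2845]  K=[0.4064 -0.0552; 0.0924 0.6021]  nu=[1.0558, -0.8898]  x^+=[2.5940, 1.4559]  P^+=[0.1924 0.0299; 0.0299 0.0715]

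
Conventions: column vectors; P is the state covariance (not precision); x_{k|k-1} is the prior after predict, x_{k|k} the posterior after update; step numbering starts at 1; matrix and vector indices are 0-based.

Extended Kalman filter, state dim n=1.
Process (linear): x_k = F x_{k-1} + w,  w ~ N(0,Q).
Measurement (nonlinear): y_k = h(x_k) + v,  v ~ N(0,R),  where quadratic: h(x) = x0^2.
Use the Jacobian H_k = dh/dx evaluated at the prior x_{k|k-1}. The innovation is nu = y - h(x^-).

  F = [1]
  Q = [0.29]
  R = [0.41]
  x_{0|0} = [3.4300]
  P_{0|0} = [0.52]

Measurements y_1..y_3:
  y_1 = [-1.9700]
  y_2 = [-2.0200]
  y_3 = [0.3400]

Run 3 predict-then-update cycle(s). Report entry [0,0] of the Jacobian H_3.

H_jac[0,0] = 0.4546

step 1: x^-=[3.4300]  P^-=[0.8100]  H_jac=[6.8600]  S=[38.5283]  K=[0.1442]  nu=[-13.7349]  x^+=[1.4491]  P^+=[0.0086]
step 2: x^-=[1.4491]  P^-=[0.2986]  H_jac=[2.8983]  S=[2.9184]  K=[0.2966]  nu=[-4.1200]  x^+=[0.2273]  P^+=[0.0420]
step 3: x^-=[0.2273]  P^-=[0.3320]  H_jac=[0.4546]  S=[0.4786]  K=[0.3153]  nu=[0.2883]  x^+=[0.3182]  P^+=[0.2844]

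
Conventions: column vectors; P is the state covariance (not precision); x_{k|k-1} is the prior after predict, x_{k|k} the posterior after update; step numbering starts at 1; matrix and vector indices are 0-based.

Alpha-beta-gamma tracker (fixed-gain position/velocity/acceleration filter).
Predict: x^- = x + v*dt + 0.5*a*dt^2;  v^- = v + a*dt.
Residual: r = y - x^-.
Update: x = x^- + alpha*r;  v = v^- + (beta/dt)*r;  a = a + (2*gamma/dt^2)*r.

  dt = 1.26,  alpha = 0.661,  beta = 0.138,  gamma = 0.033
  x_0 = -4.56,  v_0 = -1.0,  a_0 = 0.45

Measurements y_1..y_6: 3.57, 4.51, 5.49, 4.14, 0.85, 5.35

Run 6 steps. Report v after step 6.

step 1: x_pred=-5.4628  r=9.0328  x^+=0.5079  v^+=0.5563  a^+=0.8255
step 2: x_pred=1.8641  r=2.6459  x^+=3.6130  v^+=1.8862  a^+=0.9355
step 3: x_pred=6.7323  r=-1.2423  x^+=5.9111  v^+=2.9289  a^+=0.8839
step 4: x_pred=10.3032  r=-6.1632  x^+=6.2293  v^+=3.3676  a^+=0.6276
step 5: x_pred=10.9707  r=-10.1207  x^+=4.2809  v^+=3.0499  a^+=0.2069
step 6: x_pred=8.2881  r=-2.9381  x^+=6.3460  v^+=2.9889  a^+=0.0848

v_post = 2.9889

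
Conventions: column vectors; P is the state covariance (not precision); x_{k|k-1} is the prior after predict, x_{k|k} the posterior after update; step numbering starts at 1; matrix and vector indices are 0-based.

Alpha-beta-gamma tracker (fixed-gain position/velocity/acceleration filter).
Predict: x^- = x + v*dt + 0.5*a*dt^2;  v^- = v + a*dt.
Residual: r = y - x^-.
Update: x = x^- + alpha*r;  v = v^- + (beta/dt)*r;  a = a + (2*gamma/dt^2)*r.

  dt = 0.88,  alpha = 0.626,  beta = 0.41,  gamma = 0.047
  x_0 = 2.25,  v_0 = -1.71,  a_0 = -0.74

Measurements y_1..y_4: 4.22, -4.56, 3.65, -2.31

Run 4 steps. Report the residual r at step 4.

step 1: x_pred=0.4587  r=3.7613  x^+=2.8133  v^+=-0.6088  a^+=-0.2834
step 2: x_pred=2.1678  r=-6.7278  x^+=-2.0438  v^+=-3.9927  a^+=-1.1001
step 3: x_pred=-5.9834  r=9.6334  x^+=0.0471  v^+=-0.4725  a^+=0.0693
step 4: x_pred=-0.3419  r=-1.9681  x^+=-1.5739  v^+=-1.3286  a^+=-0.1696

resid = -1.9681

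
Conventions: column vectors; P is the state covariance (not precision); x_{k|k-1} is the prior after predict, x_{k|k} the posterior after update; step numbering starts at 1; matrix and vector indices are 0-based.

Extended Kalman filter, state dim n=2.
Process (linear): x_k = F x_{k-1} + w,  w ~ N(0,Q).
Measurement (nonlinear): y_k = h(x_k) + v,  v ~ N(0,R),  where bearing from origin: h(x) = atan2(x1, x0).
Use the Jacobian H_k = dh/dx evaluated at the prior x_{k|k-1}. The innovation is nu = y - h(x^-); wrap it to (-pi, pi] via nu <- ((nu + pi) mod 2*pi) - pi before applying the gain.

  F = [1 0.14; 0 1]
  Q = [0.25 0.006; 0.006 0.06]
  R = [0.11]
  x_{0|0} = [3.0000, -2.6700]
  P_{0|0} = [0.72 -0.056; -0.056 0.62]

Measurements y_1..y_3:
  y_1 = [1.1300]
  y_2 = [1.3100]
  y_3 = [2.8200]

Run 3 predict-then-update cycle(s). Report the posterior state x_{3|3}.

step 1: x^-=[2.6262, -2.6700]  P^-=[0.9665 0.0368; 0.0368 0.6800]  H_jac=[0.1904 0.1872]  S=[0.1715]  K=[1.1130; 0.7833]  nu=[1.9237]  x^+=[4.7673, -1.1632]  P^+=[0.7540 -0.1127; -0.1127 0.5748]
step 2: x^-=[4.6045, -1.1632]  P^-=[0.9837 -0.0262; -0.0262 0.6348]  H_jac=[0.0516 0.2042]  S=[0.1385]  K=[0.3276; 0.9258]  nu=[1.5574]  x^+=[5.1146, 0.2787]  P^+=[0.9689 -0.0683; -0.0683 0.5161]
step 3: x^-=[5.1537, 0.2787]  P^-=[1.2099 0.0100; 0.0100 0.5761]  H_jac=[-0.0105 0.1935]  S=[0.1317]  K=[-0.0814; 0.8457]  nu=[2.7660]  x^+=[4.9284, 2.6180]  P^+=[1.2090 0.0191; 0.0191 0.4819]

x_post = [4.9284, 2.6180]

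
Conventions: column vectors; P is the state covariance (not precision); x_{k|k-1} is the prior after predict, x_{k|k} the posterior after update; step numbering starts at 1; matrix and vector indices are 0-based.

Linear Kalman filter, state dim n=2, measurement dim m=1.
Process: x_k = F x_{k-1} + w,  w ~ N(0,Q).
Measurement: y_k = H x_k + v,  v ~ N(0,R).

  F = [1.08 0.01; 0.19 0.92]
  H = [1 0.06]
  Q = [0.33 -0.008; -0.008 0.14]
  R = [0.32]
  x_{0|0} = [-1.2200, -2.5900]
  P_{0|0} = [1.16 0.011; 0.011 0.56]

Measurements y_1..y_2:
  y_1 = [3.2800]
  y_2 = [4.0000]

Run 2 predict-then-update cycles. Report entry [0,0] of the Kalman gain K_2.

step 1: x^-=[-1.3435, -2.6146]  P^-=[1.6833 0.2461; 0.2461 0.6597]  S=[2.0352]  K=[0.8343; 0.1404]  nu=[4.7804]  x^+=[2.6450, -1.9435]  P^+=[0.2665 0.0077; 0.0077 0.6196]
step 2: x^-=[2.8372, -1.2855]  P^-=[0.6411 0.0601; 0.0601 0.6768]  S=[0.9708]  K=[0.6641; 0.1037]  nu=[1.2400]  x^+=[3.6607, -1.1568]  P^+=[0.2129 -0.0068; -0.0068 0.6663]

K[0,0] = 0.6641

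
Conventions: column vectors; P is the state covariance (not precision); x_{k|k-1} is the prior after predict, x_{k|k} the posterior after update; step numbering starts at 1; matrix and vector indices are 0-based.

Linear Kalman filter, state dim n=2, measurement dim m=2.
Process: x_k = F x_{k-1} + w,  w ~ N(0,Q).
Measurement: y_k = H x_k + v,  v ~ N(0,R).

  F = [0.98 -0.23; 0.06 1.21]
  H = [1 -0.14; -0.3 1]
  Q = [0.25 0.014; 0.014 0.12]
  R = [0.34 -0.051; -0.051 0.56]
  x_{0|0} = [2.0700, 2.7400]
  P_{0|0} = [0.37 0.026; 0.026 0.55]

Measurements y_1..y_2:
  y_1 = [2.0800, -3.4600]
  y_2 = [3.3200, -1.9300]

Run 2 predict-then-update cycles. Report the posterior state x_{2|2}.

step 1: x^-=[1.3984, 3.4396]  P^-=[0.6227 -0.0868; -0.0868 0.9304]  S=[1.0053 -0.4586; -0.4586 1.5985]  K=[0.6368 0.0115; 0.0655 0.6171]  nu=[1.1631, -6.4801]  x^+=[2.0647, -0.4831]  P^+=[0.2216 0.0404; 0.0404 0.3544]
step 2: x^-=[2.1345, -0.4607]  P^-=[0.4633 -0.0242; -0.0242 0.6455]  S=[0.8228 -0.3056; -0.3056 1.2617]  K=[0.5705 0.0088; 0.0581 0.5314]  nu=[1.1210, -0.8289]  x^+=[2.7668, -0.8361]  P^+=[0.1985 0.0354; 0.0354 0.3053]

x_post = [2.7668, -0.8361]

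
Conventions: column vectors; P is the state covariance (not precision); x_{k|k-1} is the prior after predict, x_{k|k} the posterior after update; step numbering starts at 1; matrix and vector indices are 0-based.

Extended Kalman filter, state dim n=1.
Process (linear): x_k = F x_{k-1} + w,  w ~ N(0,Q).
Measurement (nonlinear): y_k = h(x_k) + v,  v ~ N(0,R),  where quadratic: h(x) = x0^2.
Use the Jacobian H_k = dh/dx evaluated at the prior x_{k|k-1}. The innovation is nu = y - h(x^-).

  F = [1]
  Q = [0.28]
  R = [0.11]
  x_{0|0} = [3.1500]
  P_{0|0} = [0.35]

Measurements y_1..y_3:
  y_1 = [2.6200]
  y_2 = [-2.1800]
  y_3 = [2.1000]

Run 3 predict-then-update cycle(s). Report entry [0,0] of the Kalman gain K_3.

K[0,0] = 0.7300

step 1: x^-=[3.1500]  P^-=[0.6300]  H_jac=[6.3000]  S=[25.1147]  K=[0.1580]  nu=[-7.3025]  x^+=[1.9959]  P^+=[0.0028]
step 2: x^-=[1.9959]  P^-=[0.2828]  H_jac=[3.9919]  S=[4.6158]  K=[0.2445]  nu=[-6.1638]  x^+=[0.4887]  P^+=[0.0067]
step 3: x^-=[0.4887]  P^-=[0.2867]  H_jac=[0.9773]  S=[0.3839]  K=[0.7300]  nu=[1.8612]  x^+=[1.8474]  P^+=[0.0822]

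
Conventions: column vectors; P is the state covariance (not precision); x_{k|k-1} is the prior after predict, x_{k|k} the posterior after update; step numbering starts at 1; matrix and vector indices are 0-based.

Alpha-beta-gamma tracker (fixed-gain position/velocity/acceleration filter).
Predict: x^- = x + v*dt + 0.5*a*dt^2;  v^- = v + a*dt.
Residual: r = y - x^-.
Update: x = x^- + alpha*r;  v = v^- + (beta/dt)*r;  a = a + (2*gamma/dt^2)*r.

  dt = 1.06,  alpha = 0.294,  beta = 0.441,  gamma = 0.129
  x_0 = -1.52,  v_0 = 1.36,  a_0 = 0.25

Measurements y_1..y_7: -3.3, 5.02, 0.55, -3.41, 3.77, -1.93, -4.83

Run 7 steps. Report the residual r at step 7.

step 1: x_pred=0.0621  r=-3.3620  x^+=-0.9264  v^+=0.2263  a^+=-0.5220
step 2: x_pred=-0.9798  r=5.9998  x^+=0.7841  v^+=2.1691  a^+=0.8557
step 3: x_pred=3.5641  r=-3.0141  x^+=2.6780  v^+=1.8221  a^+=0.1636
step 4: x_pred=4.7013  r=-8.1113  x^+=2.3166  v^+=-1.3791  a^+=-1.6989
step 5: x_pred=-0.0997  r=3.8697  x^+=1.0380  v^+=-1.5700  a^+=-0.8104
step 6: x_pred=-1.0815  r=-0.8485  x^+=-1.3309  v^+=-2.7820  a^+=-1.0052
step 7: x_pred=-4.8446  r=0.0146  x^+=-4.8403  v^+=-3.8415  a^+=-1.0019

resid = 0.0146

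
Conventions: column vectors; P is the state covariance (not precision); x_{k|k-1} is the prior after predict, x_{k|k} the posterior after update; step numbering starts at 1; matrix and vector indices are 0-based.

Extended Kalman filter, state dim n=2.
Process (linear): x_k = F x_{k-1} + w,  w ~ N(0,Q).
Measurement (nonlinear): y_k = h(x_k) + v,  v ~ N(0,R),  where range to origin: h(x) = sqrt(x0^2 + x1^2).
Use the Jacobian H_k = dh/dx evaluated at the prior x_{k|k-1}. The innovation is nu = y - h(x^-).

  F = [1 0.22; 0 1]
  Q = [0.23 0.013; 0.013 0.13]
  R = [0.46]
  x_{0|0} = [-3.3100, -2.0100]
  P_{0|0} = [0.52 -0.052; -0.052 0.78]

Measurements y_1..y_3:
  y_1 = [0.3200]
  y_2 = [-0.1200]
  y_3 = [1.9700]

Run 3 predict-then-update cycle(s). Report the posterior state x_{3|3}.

x_post = [-1.3751, -0.2579]

step 1: x^-=[-3.7522, -2.0100]  P^-=[0.7649 0.1326; 0.1326 0.9100]  H_jac=[-0.8815 -0.4722]  S=[1.3676]  K=[-0.5388; -0.3997]  nu=[-3.9367]  x^+=[-1.6312, -0.4367]  P^+=[0.3679 -0.1619; -0.1619 0.6915]
step 2: x^-=[-1.7273, -0.4367]  P^-=[0.5601 0.0033; 0.0033 0.8215]  H_jac=[-0.9695 -0.2451]  S=[1.0374]  K=[-0.5242; -0.1971]  nu=[-1.9016]  x^+=[-0.7304, -0.0618]  P^+=[0.2750 -0.1040; -0.1040 0.7812]
step 3: x^-=[-0.7440, -0.0618]  P^-=[0.4971 0.0809; 0.0809 0.9112]  H_jac=[-0.9966 -0.0828]  S=[0.9733]  K=[-0.5159; -0.1603]  nu=[1.2235]  x^+=[-1.3751, -0.2579]  P^+=[0.2381 0.0004; 0.0004 0.8862]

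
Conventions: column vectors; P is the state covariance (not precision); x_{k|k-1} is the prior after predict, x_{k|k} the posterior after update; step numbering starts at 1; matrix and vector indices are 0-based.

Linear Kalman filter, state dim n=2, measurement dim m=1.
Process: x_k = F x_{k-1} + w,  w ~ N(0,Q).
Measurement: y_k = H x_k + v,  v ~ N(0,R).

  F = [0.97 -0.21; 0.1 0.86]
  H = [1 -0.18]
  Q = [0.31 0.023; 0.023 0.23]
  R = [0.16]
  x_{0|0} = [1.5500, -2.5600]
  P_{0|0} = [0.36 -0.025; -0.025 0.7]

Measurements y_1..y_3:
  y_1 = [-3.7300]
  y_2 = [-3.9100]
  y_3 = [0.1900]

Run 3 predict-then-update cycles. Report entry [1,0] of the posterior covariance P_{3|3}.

step 1: x^-=[2.0411, -2.0466]  P^-=[0.6898 -0.0888; -0.0888 0.7470]  S=[0.9060]  K=[0.7790; -0.2465]  nu=[-6.1395]  x^+=[-2.7417, -0.5334]  P^+=[0.1400 0.0851; 0.0851 0.6920]
step 2: x^-=[-2.5475, -0.7329]  P^-=[0.4375 -0.0192; -0.0192 0.7578]  S=[0.6290]  K=[0.7011; -0.2474]  nu=[-1.4945]  x^+=[-3.5952, -0.3632]  P^+=[0.1284 0.0899; 0.0899 0.7193]
step 3: x^-=[-3.4111, -0.6719]  P^-=[0.4259 -0.0214; -0.0214 0.7788]  S=[0.6188]  K=[0.6944; -0.2610]  nu=[3.4802]  x^+=[-0.9943, -1.5804]  P^+=[0.1275 0.0908; 0.0908 0.7366]

P_post[1,0] = 0.0908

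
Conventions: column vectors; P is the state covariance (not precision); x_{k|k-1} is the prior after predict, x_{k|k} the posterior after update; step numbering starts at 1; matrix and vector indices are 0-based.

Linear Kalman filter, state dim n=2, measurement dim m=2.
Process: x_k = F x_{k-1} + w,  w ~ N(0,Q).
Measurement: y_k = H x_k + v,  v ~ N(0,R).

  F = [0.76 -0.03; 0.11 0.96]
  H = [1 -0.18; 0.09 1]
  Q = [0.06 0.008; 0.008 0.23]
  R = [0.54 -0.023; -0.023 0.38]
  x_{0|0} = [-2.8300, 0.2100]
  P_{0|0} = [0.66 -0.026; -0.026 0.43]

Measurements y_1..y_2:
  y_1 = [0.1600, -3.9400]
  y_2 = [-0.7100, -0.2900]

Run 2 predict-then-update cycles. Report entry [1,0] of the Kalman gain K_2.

K[1,0] = -0.0305

step 1: x^-=[-2.1571, -0.1097]  P^-=[0.4428 0.0319; 0.0319 0.6288]  S=[0.9917 -0.0649; -0.0649 1.0181]  K=[0.4472 0.0990; -0.0415 0.6178]  nu=[2.2974, -3.6362]  x^+=[-1.4897, -2.4514]  P^+=[0.2402 0.0057; 0.0057 0.2352]
step 2: x^-=[-1.0587, -2.5172]  P^-=[0.1987 0.0255; 0.0255 0.4509]  S=[0.7442 -0.0612; -0.0612 0.8371]  K=[0.2667 0.0713; -0.0305 0.5391]  nu=[-0.1044, 2.3224]  x^+=[-0.9209, -1.2619]  P^+=[0.1438 0.0080; 0.0080 0.2049]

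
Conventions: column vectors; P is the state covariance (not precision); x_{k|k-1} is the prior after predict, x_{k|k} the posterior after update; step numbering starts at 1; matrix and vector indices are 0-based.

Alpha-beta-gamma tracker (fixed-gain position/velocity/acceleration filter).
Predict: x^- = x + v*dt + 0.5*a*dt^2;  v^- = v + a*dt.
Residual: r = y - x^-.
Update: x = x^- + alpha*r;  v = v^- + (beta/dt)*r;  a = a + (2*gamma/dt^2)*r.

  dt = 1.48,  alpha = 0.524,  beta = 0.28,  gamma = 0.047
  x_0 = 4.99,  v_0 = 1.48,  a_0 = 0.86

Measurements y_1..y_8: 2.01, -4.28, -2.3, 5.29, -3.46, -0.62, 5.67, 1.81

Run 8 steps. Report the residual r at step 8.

step 1: x_pred=8.1223  r=-6.1123  x^+=4.9194  v^+=1.5964  a^+=0.5977
step 2: x_pred=7.9367  r=-12.2167  x^+=1.5352  v^+=0.1697  a^+=0.0734
step 3: x_pred=1.8668  r=-4.1668  x^+=-0.3166  v^+=-0.5099  a^+=-0.1054
step 4: x_pred=-1.1867  r=6.4767  x^+=2.2071  v^+=0.5594  a^+=0.1725
step 5: x_pred=3.2240  r=-6.6840  x^+=-0.2784  v^+=-0.4497  a^+=-0.1143
step 6: x_pred=-1.0692  r=0.4492  x^+=-0.8338  v^+=-0.5339  a^+=-0.0950
step 7: x_pred=-1.7281  r=7.3981  x^+=2.1485  v^+=0.7251  a^+=0.2225
step 8: x_pred=3.4653  r=-1.6553  x^+=2.5979  v^+=0.7412  a^+=0.1514

resid = -1.6553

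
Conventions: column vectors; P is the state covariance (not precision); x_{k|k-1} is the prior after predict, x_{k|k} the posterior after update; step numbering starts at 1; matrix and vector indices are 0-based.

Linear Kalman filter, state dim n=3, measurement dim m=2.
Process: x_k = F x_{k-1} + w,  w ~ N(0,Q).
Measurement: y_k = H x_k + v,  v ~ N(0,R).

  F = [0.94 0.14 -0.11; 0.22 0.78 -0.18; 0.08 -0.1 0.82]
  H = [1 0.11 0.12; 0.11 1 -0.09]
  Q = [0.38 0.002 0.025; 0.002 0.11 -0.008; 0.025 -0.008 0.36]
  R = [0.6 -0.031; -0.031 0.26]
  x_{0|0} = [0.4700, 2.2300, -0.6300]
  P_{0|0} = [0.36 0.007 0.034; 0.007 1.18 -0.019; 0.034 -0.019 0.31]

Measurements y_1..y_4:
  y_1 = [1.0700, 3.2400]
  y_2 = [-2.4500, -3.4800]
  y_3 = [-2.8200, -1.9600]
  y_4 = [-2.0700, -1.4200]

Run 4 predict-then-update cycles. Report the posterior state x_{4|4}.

step 1: x^-=[0.8233, 1.9562, -0.7020]  P^-=[0.7204 0.2123 0.0305; 0.2123 0.8604 -0.1460; 0.0305 -0.1460 0.5900]  S=[1.3895 0.3330; 0.3330 1.2063]  K=[0.5146 0.0974; 0.0323 0.7346; 0.1074 -0.1919]  nu=[0.1158, 1.1301]  x^+=[0.9929, 2.7901, -0.9065]  P^+=[0.3077 -0.0240 0.0057; -0.0240 0.1922 -0.0050; 0.0057 -0.0050 0.5433]
step 2: x^-=[1.4237, 2.5579, -0.9429]  P^-=[0.6549 0.0785 0.0022; 0.0785 0.2521 -0.1010; 0.0022 -0.1010 0.7311]  S=[1.2836 0.1290; 0.1290 0.5614]  K=[0.5018 0.1525; 0.0256 0.4748; 0.0934 -0.3182]  nu=[-4.0419, -6.2793]  x^+=[-1.5619, -0.5271, 0.6781]  P^+=[0.2989 -0.0099 -0.0120; -0.0099 0.1216 -0.0240; -0.0120 -0.0240 0.6708]
step 3: x^-=[-1.6166, -0.8768, 0.4838]  P^-=[0.6552 0.0878 -0.0260; 0.0878 0.2245 -0.1294; -0.0260 -0.1294 0.8167]  S=[1.2793 0.1336; 0.1336 0.5421]  K=[0.4988 0.1763; 0.0292 0.4461; 0.0870 -0.4009]  nu=[-1.1650, -0.8618]  x^+=[-2.3497, -1.2954, 0.7280]  P^+=[0.2965 -0.0039 -0.0186; -0.0039 0.1120 -0.0393; -0.0186 -0.0393 0.7292]
step 4: x^-=[-2.4702, -1.6583, 0.5385]  P^-=[0.6570 0.0949 -0.0388; 0.0949 0.2273 -0.1482; -0.0388 -0.1482 0.8574]  S=[1.2798 0.1398; 0.1398 0.5505]  K=[0.4978 0.1837; 0.0309 0.4482; 0.0853 -0.4388]  nu=[0.5180, 0.5585]  x^+=[-2.1097, -1.3920, 0.3376]  P^+=[0.2957 -0.0020 -0.0204; -0.0020 0.1116 -0.0468; -0.0204 -0.0468 0.7525]

x_post = [-2.1097, -1.3920, 0.3376]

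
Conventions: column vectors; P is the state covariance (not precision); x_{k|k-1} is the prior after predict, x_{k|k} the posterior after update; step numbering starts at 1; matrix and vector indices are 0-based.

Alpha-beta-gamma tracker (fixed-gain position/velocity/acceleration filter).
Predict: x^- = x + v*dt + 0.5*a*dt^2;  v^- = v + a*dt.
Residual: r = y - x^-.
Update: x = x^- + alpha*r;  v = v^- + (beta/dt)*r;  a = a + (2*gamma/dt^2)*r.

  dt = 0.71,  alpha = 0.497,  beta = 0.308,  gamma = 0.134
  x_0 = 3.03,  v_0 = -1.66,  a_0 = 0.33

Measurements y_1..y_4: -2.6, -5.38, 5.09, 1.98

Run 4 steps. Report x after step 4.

x_post = -0.1856

step 1: x_pred=1.9346  r=-4.5346  x^+=-0.3191  v^+=-3.3928  a^+=-2.0808
step 2: x_pred=-3.2525  r=-2.1275  x^+=-4.3098  v^+=-5.7931  a^+=-3.2119
step 3: x_pred=-9.2325  r=14.3225  x^+=-2.1142  v^+=-1.8604  a^+=4.4026
step 4: x_pred=-2.3254  r=4.3054  x^+=-0.1856  v^+=3.1332  a^+=6.6915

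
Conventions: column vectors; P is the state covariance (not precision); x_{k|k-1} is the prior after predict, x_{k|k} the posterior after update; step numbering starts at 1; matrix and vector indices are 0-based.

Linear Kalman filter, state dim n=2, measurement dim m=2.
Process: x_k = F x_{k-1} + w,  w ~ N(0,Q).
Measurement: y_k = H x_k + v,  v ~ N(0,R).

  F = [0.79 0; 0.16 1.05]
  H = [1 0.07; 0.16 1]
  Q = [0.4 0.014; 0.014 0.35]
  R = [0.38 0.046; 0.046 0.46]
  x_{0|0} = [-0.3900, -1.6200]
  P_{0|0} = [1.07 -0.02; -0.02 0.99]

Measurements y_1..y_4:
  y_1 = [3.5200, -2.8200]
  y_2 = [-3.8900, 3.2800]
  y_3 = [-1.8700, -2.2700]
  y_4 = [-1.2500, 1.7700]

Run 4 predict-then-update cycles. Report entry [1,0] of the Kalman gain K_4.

step 1: x^-=[-0.3081, -1.7634]  P^-=[1.0678 0.1327; 0.1327 1.4621]  S=[1.4735 0.4533; 0.4533 1.9919]  K=[0.7356 -0.0150; -0.0749 0.7617]  nu=[3.9515, -1.0073]  x^+=[2.6137, -2.8265]  P^+=[0.2801 -0.0179; -0.0179 0.3498]
step 2: x^-=[2.0648, -2.5496]  P^-=[0.5748 0.0346; 0.0346 0.7368]  S=[0.9632 0.2245; 0.2245 1.2226]  K=[0.6008 -0.0068; -0.0544 0.6172]  nu=[-5.7764, 5.4993]  x^+=[-1.4434, 1.1588]  P^+=[0.2289 -0.0121; -0.0121 0.2833]
step 3: x^-=[-1.1403, 0.9858]  P^-=[0.5428 0.0329; 0.0329 0.6642]  S=[0.9307 0.2126; 0.2126 1.1486]  K=[0.5867 -0.0044; -0.0500 0.5921]  nu=[-0.7987, -3.0733]  x^+=[-1.5955, -0.7940]  P^+=[0.2235 -0.0108; -0.0108 0.2718]
step 4: x^-=[-1.2605, -1.0890]  P^-=[0.5395 0.0333; 0.0333 0.6517]  S=[0.9273 0.2116; 0.2116 1.1362]  K=[0.5851 -0.0037; -0.0489 0.5874]  nu=[0.0867, 3.0606]  x^+=[-1.2210, 0.7047]  P^+=[0.2229 -0.0104; -0.0104 0.2696]

K[1,0] = -0.0489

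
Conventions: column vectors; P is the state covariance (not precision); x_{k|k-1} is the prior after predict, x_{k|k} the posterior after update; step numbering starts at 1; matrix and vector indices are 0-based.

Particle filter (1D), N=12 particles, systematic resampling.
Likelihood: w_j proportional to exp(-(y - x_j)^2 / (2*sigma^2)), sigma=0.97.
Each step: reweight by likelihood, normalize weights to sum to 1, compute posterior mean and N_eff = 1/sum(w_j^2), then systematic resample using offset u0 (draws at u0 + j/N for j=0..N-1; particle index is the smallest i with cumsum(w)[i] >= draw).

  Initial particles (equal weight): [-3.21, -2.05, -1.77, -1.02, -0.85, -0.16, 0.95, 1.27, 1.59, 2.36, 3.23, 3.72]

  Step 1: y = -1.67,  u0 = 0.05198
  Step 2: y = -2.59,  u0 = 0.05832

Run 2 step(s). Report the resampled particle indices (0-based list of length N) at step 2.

resampled_idx = [0, 1, 1, 2, 2, 3, 4, 4, 5, 6, 8, 10]

step 1: w=[0.0702, 0.2292, 0.2462, 0.1977, 0.1731, 0.0737, 0.0064, 0.0025, 0.0009, 0.0000, 0.0000, 0.0000]  mean=-1.4808  Neff=5.1915  idx=[0, 1, 1, 2, 2, 2, 3, 3, 3, 4, 4, 5]
step 2: w=[0.1386, 0.1457, 0.1457, 0.1190, 0.1190, 0.1190, 0.0459, 0.0459, 0.0459, 0.0340, 0.0340, 0.0074]  mean=-1.8735  Neff=8.8647  idx=[0, 1, 1, 2, 2, 3, 4, 4, 5, 6, 8, 10]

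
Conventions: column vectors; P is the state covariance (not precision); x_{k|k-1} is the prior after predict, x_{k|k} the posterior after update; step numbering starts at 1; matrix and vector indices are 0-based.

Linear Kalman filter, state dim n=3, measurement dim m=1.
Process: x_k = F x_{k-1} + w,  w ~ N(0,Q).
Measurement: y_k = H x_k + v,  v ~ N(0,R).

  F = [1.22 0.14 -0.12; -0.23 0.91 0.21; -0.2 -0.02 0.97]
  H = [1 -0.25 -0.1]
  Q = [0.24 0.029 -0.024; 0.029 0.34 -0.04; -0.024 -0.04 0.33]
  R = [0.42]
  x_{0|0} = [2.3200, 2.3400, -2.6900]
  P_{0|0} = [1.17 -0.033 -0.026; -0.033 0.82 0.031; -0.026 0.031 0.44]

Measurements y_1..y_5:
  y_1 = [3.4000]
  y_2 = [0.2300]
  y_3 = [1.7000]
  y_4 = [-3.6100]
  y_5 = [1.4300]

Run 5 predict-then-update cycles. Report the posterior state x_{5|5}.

step 1: x^-=[3.4808, 1.0309, -3.1201]  P^-=[1.9991 -0.2513 -0.3884; -0.2513 1.1285 0.1285; -0.3884 0.1285 0.7997]  S=[2.7074]  K=[0.7759; -0.2018; -0.1849]  nu=[-0.1351]  x^+=[3.3760, 1.0582, -3.0951]  P^+=[0.3690 0.1726 -0.0000; 0.1726 1.0183 0.0275; -0.0000 0.0275 0.7072]
step 2: x^-=[4.6383, -0.4635, -3.6986]  P^-=[0.8774 0.2212 -0.2045; 0.2212 1.1722 0.0961; -0.2045 0.0961 1.0109]  S=[1.3159]  K=[0.6403; -0.0619; -0.2505]  nu=[-4.8940]  x^+=[1.5046, -0.1605, -2.4728]  P^+=[0.3379 0.2734 0.0066; 0.2734 1.1672 0.0757; 0.0066 0.0757 0.9284]
step 3: x^-=[2.1099, -1.0114, -2.6963]  P^-=[0.8681 0.3500 -0.2137; 0.3500 1.2792 0.1597; -0.2137 0.1597 1.2142]  S=[1.2560]  K=[0.6386; 0.0113; -0.2986]  nu=[-0.9323]  x^+=[1.5145, -1.0219, -2.4179]  P^+=[0.3560 0.3409 0.0258; 0.3409 1.2791 0.1639; 0.0258 0.1639 1.1022]
step 4: x^-=[1.9948, -1.7861, -2.6278]  P^-=[0.9142 0.4260 -0.2068; 0.4260 1.3841 0.2543; -0.2068 0.2543 1.3682]  S=[1.2755]  K=[0.6495; 0.0428; -0.3193]  nu=[-6.3141]  x^+=[-2.1061, -2.0562, -0.6119]  P^+=[0.3762 0.3906 0.0576; 0.3906 1.3817 0.2717; 0.0576 0.2717 1.2382]
step 5: x^-=[-2.7838, -1.5152, -0.1312]  P^-=[0.9522 0.4840 -0.1771; 0.4840 1.4935 0.3585; -0.1771 0.3585 1.4808]  S=[1.2917]  K=[0.6572; 0.0579; -0.3211]  nu=[3.8219]  x^+=[-0.2720, -1.2940, -1.3585]  P^+=[0.3943 0.4349 0.0955; 0.4349 1.4892 0.3825; 0.0955 0.3825 1.3476]

x_post = [-0.2720, -1.2940, -1.3585]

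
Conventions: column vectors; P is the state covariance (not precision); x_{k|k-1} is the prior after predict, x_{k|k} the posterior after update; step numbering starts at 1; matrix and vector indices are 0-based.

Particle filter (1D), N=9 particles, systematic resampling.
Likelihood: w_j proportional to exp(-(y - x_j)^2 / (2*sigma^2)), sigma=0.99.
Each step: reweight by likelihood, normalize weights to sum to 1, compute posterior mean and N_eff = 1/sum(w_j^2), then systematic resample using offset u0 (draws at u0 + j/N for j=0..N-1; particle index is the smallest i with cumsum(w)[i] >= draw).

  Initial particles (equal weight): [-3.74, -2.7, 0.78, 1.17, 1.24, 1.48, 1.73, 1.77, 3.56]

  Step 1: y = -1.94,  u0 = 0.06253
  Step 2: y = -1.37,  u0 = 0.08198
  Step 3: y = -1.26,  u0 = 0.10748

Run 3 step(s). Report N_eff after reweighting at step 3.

N_eff = 9.0000

step 1: w=[0.1961, 0.7626, 0.0235, 0.0074, 0.0059, 0.0026, 0.0011, 0.0009, 0.0000]  mean=-2.7507  Neff=1.6113  idx=[0, 0, 1, 1, 1, 1, 1, 1, 1]
step 2: w=[0.0193, 0.0193, 0.1373, 0.1373, 0.1373, 0.1373, 0.1373, 0.1373, 0.1373]  mean=-2.7401  Neff=7.5305  idx=[2, 3, 3, 4, 5, 6, 7, 7, 8]
step 3: w=[0.1111, 0.1111, 0.1111, 0.1111, 0.1111, 0.1111, 0.1111, 0.1111, 0.1111]  mean=-2.7000  Neff=9.0000  idx=[0, 1, 2, 3, 4, 5, 6, 7, 8]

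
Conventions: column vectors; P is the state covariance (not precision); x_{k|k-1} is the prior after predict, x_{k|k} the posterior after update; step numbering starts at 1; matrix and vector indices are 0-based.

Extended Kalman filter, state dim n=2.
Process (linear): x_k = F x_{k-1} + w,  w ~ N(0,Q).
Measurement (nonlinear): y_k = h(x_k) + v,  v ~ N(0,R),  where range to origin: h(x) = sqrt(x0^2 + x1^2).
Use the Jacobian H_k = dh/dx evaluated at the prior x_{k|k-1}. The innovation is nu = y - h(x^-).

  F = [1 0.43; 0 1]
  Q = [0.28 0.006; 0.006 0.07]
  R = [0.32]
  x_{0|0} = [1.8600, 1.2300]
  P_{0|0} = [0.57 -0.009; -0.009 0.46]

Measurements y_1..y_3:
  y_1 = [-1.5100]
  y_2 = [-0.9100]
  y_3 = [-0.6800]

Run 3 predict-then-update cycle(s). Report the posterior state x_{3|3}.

x_post = [-0.2362, -0.2406]

step 1: x^-=[2.3889, 1.2300]  P^-=[0.9273 0.1948; 0.1948 0.5300]  H_jac=[0.8891 0.4578]  S=[1.3226]  K=[0.6908; 0.3144]  nu=[-4.1970]  x^+=[-0.5102, -0.0894]  P^+=[0.2962 -0.0924; -0.0924 0.3993]
step 2: x^-=[-0.5487, -0.0894]  P^-=[0.5706 0.0853; 0.0853 0.4693]  H_jac=[-0.9870 -0.1609]  S=[0.9150]  K=[-0.6304; -0.1745]  nu=[-1.4659]  x^+=[0.3755, 0.1663]  P^+=[0.2069 -0.0154; -0.0154 0.4414]
step 3: x^-=[0.4470, 0.1663]  P^-=[0.5553 0.1804; 0.1804 0.5114]  H_jac=[0.9372 0.3488]  S=[0.9879]  K=[0.5905; 0.3517]  nu=[-1.1569]  x^+=[-0.2362, -0.2406]  P^+=[0.2108 -0.0247; -0.0247 0.3892]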